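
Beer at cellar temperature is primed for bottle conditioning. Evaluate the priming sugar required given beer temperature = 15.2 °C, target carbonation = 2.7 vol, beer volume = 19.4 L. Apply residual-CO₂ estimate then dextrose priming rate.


residual = 14.695·(0.01821 + 0.09011·e^(−0.04·T));  sugar = (target − residual)·4.0·V
residual = 14.695·(0.01821 + 0.09011·e^(−0.04·15.2)) = 0.9885
sugar = (2.7 − 0.9885)·4.0·19.4

132.8106 g


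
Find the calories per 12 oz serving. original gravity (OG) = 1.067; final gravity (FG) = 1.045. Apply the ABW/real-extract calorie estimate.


ABW = (OG−FG)·131.25·0.79/FG;  °P = 259 − 259/SG (for OG→OE and FG→AE);  RE = 0.1808·OE + 0.8192·AE;  Cal = (6.9·ABW + 4·(RE−0.1))·FG·3.55
ABW = (1.067 − 1.045)·131.25·0.79/1.045 = 2.1829
OE = 259 − 259/1.067 = 16.2634 °P
AE = 259 − 259/1.045 = 11.1531 °P
RE = 0.1808·16.2634 + 0.8192·11.1531 = 12.0770 °P
Cal = (6.9·2.1829 + 4·(12.0770−0.1))·1.045·3.55

233.6035 kcal


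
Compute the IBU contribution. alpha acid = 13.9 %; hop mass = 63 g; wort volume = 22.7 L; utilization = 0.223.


IBU = (α/100)·mass·U·1000 / V
IBU = (13.9/100)·63·0.223·1000 / 22.7

86.0269 IBU


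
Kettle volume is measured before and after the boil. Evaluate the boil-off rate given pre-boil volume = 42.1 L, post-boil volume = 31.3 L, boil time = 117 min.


rate = (V_pre − V_post) / (t_min/60)
rate = (42.1 − 31.3) / (117/60)

5.5385 L/hr


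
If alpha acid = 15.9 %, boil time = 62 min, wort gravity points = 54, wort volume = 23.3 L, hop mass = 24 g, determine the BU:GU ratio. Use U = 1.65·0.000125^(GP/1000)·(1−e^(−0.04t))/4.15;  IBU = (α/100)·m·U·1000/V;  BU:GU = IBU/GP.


U = 1.65·0.000125^(54/1000)·(1−e^(−0.04·62))/4.15 = 0.2242
IBU = (15.9/100)·24·0.2242·1000/23.3 = 36.7230
BU:GU = 36.7230/54

0.6801


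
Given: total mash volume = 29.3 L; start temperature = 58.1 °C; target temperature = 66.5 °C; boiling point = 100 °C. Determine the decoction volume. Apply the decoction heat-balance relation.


V_dec = V_total·(T_target − T_start)/(T_boil − T_start)
V_dec = 29.3·(66.5 − 58.1)/(100 − 58.1)

5.8740 L


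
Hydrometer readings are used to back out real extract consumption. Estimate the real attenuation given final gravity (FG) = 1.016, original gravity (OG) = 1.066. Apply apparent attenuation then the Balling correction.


AA = (OG−FG)/(OG−1)·100;  RA = AA·0.8192
AA = (1.066 − 1.016)/(1.066 − 1)·100 = 75.7576
RA = 75.7576·0.8192

62.0606 %


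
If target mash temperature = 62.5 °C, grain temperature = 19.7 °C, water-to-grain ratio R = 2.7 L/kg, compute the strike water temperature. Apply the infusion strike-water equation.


T_strike = (0.41/R)·(T_mash − T_grain) + T_mash
T_strike = (0.41/2.7)·(62.5 − 19.7) + 62.5

68.9993 °C


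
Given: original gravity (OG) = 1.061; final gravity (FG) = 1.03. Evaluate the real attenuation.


AA = (OG−FG)/(OG−1)·100;  RA = AA·0.8192
AA = (1.061 − 1.03)/(1.061 − 1)·100 = 50.8197
RA = 50.8197·0.8192

41.6315 %


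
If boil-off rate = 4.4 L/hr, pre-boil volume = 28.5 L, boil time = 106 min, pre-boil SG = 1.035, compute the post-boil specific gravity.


V_post = V_pre − rate·(t/60);  SG_post = 1 + (SG_pre−1)·V_pre/V_post
V_post = 28.5 − 4.4·(106/60) = 20.7267
SG_post = 1 + (1.035 − 1)·28.5/20.7267

1.0481


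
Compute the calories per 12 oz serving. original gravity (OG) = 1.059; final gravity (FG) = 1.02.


ABW = (OG−FG)·131.25·0.79/FG;  °P = 259 − 259/SG (for OG→OE and FG→AE);  RE = 0.1808·OE + 0.8192·AE;  Cal = (6.9·ABW + 4·(RE−0.1))·FG·3.55
ABW = (1.059 − 1.02)·131.25·0.79/1.02 = 3.9645
OE = 259 − 259/1.059 = 14.4297 °P
AE = 259 − 259/1.02 = 5.0784 °P
RE = 0.1808·14.4297 + 0.8192·5.0784 = 6.7691 °P
Cal = (6.9·3.9645 + 4·(6.7691−0.1))·1.02·3.55

195.6489 kcal


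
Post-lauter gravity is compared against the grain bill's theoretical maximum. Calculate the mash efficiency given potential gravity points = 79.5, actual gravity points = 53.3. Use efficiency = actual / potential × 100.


efficiency = 53.3 / 79.5 × 100

67.0440 %


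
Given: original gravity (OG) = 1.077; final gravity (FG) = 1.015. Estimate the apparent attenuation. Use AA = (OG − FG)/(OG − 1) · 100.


AA = (1.077 − 1.015)/(1.077 − 1) · 100

80.5195 %


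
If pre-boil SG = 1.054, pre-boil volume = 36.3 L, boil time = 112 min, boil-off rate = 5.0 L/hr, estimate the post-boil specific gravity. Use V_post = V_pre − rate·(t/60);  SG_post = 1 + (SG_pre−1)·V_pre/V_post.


V_post = 36.3 − 5.0·(112/60) = 26.9667
SG_post = 1 + (1.054 − 1)·36.3/26.9667

1.0727


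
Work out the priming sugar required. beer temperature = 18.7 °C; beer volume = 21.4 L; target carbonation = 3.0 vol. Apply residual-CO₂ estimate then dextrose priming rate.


residual = 14.695·(0.01821 + 0.09011·e^(−0.04·T));  sugar = (target − residual)·4.0·V
residual = 14.695·(0.01821 + 0.09011·e^(−0.04·18.7)) = 0.8943
sugar = (3.0 − 0.8943)·4.0·21.4

180.2445 g


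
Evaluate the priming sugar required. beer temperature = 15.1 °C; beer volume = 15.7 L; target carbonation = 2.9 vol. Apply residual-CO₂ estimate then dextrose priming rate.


residual = 14.695·(0.01821 + 0.09011·e^(−0.04·T));  sugar = (target − residual)·4.0·V
residual = 14.695·(0.01821 + 0.09011·e^(−0.04·15.1)) = 0.9914
sugar = (2.9 − 0.9914)·4.0·15.7

119.8593 g


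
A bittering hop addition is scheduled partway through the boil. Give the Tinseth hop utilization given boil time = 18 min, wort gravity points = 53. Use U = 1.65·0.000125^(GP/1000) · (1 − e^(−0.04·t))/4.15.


bigness = 1.65·0.000125^(53/1000) = 1.0248
boil_factor = (1 − e^(−0.04·18))/4.15 = 0.1237
U = 1.0248 · 0.1237

0.1267


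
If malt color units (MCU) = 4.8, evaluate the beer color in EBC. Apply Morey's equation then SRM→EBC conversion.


SRM = 1.4922·MCU^0.6859;  EBC = SRM·1.97
SRM = 1.4922·4.8^0.6859 = 4.3761
EBC = 4.3761·1.97

8.6210 EBC


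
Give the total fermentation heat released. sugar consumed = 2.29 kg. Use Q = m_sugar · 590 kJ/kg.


Q = 2.29 · 590

1351.1000 kJ


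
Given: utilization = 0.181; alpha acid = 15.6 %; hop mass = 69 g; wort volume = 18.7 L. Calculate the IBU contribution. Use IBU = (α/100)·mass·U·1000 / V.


IBU = (15.6/100)·69·0.181·1000 / 18.7

104.1863 IBU


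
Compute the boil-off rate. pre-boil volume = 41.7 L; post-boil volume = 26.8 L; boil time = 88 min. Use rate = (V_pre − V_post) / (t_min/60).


rate = (41.7 − 26.8) / (88/60)

10.1591 L/hr


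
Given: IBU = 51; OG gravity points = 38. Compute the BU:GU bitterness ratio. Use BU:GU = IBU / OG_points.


BU:GU = 51 / 38

1.3421


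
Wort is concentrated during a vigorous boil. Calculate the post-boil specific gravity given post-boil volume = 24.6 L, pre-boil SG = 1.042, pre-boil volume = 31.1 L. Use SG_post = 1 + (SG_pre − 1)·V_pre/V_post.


pts_pre = (1.042 − 1)·1000 = 42.0000
pts_post = 42.0000·31.1/24.6 = 53.0976
SG_post = 1 + 53.0976/1000

1.0531


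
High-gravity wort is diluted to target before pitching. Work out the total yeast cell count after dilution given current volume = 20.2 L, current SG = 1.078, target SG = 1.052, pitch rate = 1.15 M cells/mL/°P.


V_w = V·((SG_c−1)/(SG_t−1)−1);  °P = 259 − 259/SG_t;  cells = rate·(V+V_w)·°P
V_w = 20.2·((1.078−1)/(1.052−1)−1) = 10.1000
V_final = 20.2 + 10.1000 = 30.3000
°P = 259 − 259/1.052 = 12.8023
cells = 1.15·30.3000·12.8023

446.0955 billion cells


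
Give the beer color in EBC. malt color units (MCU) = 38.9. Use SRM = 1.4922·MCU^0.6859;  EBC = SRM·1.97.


SRM = 1.4922·38.9^0.6859 = 18.3812
EBC = 18.3812·1.97

36.2109 EBC


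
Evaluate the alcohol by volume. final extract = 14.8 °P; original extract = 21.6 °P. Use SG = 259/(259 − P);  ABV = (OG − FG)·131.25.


OG = 259/(259 − 21.6) = 1.0910
FG = 259/(259 − 14.8) = 1.0606
ABV = (1.0910 − 1.0606)·131.25

3.9873 % ABV


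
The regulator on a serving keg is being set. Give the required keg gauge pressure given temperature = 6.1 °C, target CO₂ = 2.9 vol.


psi = vols/(0.01821 + 0.09011·e^(−0.04·T)) − 14.695
psi = 2.9/(0.01821 + 0.09011·e^(−0.04·6.1)) − 14.695

17.9590 psi


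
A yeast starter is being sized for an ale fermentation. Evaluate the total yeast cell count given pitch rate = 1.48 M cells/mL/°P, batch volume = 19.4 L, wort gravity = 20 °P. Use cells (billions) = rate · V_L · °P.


cells = 1.48 · 19.4 · 20

574.2400 billion cells


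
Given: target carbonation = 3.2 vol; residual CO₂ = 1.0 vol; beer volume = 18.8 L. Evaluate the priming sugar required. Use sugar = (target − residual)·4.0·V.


sugar = (3.2 − 1.0)·4.0·18.8

165.4400 g


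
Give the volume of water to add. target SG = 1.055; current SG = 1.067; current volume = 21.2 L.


V_water = V·((SG_curr − 1)/(SG_target − 1) − 1)
V_water = 21.2·((1.067 − 1)/(1.055 − 1) − 1)

4.6255 L


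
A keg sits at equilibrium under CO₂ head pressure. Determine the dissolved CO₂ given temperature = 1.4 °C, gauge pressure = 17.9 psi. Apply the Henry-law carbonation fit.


vols = (P + 14.695)·(0.01821 + 0.09011·e^(−0.04·T))
vols = (17.9 + 14.695)·(0.01821 + 0.09011·e^(−0.04·1.4))

3.3707 volumes


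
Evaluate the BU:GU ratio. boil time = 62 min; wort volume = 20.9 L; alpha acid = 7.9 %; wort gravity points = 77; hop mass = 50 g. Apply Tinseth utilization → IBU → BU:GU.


U = 1.65·0.000125^(GP/1000)·(1−e^(−0.04t))/4.15;  IBU = (α/100)·m·U·1000/V;  BU:GU = IBU/GP
U = 1.65·0.000125^(77/1000)·(1−e^(−0.04·62))/4.15 = 0.1824
IBU = (7.9/100)·50·0.1824·1000/20.9 = 34.4640
BU:GU = 34.4640/77

0.4476


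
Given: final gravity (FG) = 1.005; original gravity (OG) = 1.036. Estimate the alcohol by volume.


ABV = (OG − FG) · 131.25
ABV = (1.036 − 1.005) · 131.25

4.0688 % ABV


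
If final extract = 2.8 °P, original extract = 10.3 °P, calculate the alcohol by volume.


SG = 259/(259 − P);  ABV = (OG − FG)·131.25
OG = 259/(259 − 10.3) = 1.0414
FG = 259/(259 − 2.8) = 1.0109
ABV = (1.0414 − 1.0109)·131.25

4.0013 % ABV


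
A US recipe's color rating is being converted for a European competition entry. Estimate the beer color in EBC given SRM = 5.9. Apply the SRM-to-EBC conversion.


EBC = SRM · 1.97
EBC = 5.9 · 1.97

11.6230 EBC


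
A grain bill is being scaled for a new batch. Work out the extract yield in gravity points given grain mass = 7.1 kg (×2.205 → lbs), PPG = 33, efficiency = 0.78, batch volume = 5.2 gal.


points = lbs × PPG × eff / vol
lbs = 7.1 × 2.205 = 15.6555
points = 15.6555 × 33 × 0.78 / 5.2

77.4947 points


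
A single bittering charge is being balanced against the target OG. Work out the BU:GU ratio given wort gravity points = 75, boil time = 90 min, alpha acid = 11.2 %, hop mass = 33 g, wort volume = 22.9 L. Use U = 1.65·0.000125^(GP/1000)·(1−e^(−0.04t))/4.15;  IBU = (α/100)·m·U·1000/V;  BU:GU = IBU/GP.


U = 1.65·0.000125^(75/1000)·(1−e^(−0.04·90))/4.15 = 0.1971
IBU = (11.2/100)·33·0.1971·1000/22.9 = 31.8104
BU:GU = 31.8104/75

0.4241


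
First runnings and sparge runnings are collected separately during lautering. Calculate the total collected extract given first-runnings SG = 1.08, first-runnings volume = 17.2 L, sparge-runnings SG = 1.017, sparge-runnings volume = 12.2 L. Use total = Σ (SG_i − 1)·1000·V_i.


first = (1.08 − 1)·1000·17.2 = 1376.0000
sparge = (1.017 − 1)·1000·12.2 = 207.4000
total = 1376.0000 + 207.4000

1583.4000 gravity·L


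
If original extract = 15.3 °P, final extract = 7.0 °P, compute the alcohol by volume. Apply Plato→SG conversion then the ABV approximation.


SG = 259/(259 − P);  ABV = (OG − FG)·131.25
OG = 259/(259 − 15.3) = 1.0628
FG = 259/(259 − 7.0) = 1.0278
ABV = (1.0628 − 1.0278)·131.25

4.5943 % ABV


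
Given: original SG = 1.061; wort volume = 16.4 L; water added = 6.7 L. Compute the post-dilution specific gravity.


SG_new = 1 + (SG_old − 1)·V_old/(V_old + V_water)
pts = (1.061 − 1)·1000·16.4/(16.4 + 6.7) = 43.3074
SG_new = 1 + 43.3074/1000

1.0433


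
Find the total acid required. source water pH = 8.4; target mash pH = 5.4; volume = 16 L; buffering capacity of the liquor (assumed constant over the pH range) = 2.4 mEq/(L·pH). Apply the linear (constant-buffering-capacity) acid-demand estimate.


acid = buffering capacity · (pH_source − pH_target) · V
acid = 2.4 · (8.4 − 5.4) · 16

115.2000 mEq


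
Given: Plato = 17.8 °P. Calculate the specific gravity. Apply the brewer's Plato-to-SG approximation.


SG = 259/(259 − P)
SG = 259/(259 − 17.8)

1.0738


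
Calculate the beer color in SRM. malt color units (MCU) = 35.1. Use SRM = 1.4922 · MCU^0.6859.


SRM = 1.4922 · 35.1^0.6859

17.1298 SRM


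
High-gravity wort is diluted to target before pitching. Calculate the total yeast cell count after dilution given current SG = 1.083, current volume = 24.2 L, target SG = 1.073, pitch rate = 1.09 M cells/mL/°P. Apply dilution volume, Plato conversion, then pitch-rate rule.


V_w = V·((SG_c−1)/(SG_t−1)−1);  °P = 259 − 259/SG_t;  cells = rate·(V+V_w)·°P
V_w = 24.2·((1.083−1)/(1.073−1)−1) = 3.3151
V_final = 24.2 + 3.3151 = 27.5151
°P = 259 − 259/1.073 = 17.6207
cells = 1.09·27.5151·17.6207

528.4696 billion cells


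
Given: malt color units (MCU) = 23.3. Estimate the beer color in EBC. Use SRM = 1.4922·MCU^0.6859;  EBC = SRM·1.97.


SRM = 1.4922·23.3^0.6859 = 12.9329
EBC = 12.9329·1.97

25.4778 EBC


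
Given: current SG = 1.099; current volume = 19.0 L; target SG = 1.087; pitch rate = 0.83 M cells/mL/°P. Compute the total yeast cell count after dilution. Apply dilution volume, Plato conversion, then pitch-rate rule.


V_w = V·((SG_c−1)/(SG_t−1)−1);  °P = 259 − 259/SG_t;  cells = rate·(V+V_w)·°P
V_w = 19.0·((1.099−1)/(1.087−1)−1) = 2.6207
V_final = 19.0 + 2.6207 = 21.6207
°P = 259 − 259/1.087 = 20.7295
cells = 0.83·21.6207·20.7295

371.9950 billion cells


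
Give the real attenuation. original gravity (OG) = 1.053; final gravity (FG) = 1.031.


AA = (OG−FG)/(OG−1)·100;  RA = AA·0.8192
AA = (1.053 − 1.031)/(1.053 − 1)·100 = 41.5094
RA = 41.5094·0.8192

34.0045 %


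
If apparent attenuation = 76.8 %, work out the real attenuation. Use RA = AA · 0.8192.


RA = 76.8 · 0.8192

62.9146 %


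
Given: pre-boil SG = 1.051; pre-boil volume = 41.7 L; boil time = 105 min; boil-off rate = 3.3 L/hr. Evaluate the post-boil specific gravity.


V_post = V_pre − rate·(t/60);  SG_post = 1 + (SG_pre−1)·V_pre/V_post
V_post = 41.7 − 3.3·(105/60) = 35.9250
SG_post = 1 + (1.051 − 1)·41.7/35.9250

1.0592


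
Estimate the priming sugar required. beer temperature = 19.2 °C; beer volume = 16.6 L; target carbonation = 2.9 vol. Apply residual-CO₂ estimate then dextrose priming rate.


residual = 14.695·(0.01821 + 0.09011·e^(−0.04·T));  sugar = (target − residual)·4.0·V
residual = 14.695·(0.01821 + 0.09011·e^(−0.04·19.2)) = 0.8819
sugar = (2.9 − 0.8819)·4.0·16.6

133.9999 g


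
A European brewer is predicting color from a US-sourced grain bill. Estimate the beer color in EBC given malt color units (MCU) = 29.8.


SRM = 1.4922·MCU^0.6859;  EBC = SRM·1.97
SRM = 1.4922·29.8^0.6859 = 15.3106
EBC = 15.3106·1.97

30.1619 EBC


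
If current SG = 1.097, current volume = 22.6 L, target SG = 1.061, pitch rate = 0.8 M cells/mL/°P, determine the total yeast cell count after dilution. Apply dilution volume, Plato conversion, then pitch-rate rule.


V_w = V·((SG_c−1)/(SG_t−1)−1);  °P = 259 − 259/SG_t;  cells = rate·(V+V_w)·°P
V_w = 22.6·((1.097−1)/(1.061−1)−1) = 13.3377
V_final = 22.6 + 13.3377 = 35.9377
°P = 259 − 259/1.061 = 14.8907
cells = 0.8·35.9377·14.8907

428.1092 billion cells


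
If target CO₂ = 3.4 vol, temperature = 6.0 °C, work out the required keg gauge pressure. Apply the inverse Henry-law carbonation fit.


psi = vols/(0.01821 + 0.09011·e^(−0.04·T)) − 14.695
psi = 3.4/(0.01821 + 0.09011·e^(−0.04·6.0)) − 14.695

23.4674 psi


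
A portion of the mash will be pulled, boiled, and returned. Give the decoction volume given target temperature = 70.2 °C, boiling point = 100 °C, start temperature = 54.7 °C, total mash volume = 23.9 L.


V_dec = V_total·(T_target − T_start)/(T_boil − T_start)
V_dec = 23.9·(70.2 − 54.7)/(100 − 54.7)

8.1777 L


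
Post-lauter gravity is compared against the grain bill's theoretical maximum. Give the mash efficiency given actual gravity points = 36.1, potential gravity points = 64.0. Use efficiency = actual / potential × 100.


efficiency = 36.1 / 64.0 × 100

56.4062 %


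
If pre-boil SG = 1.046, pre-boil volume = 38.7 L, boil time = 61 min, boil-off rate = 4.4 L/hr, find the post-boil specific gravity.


V_post = V_pre − rate·(t/60);  SG_post = 1 + (SG_pre−1)·V_pre/V_post
V_post = 38.7 − 4.4·(61/60) = 34.2267
SG_post = 1 + (1.046 − 1)·38.7/34.2267

1.0520


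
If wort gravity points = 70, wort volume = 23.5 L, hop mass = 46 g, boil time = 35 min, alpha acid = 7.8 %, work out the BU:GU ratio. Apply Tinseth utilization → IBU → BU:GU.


U = 1.65·0.000125^(GP/1000)·(1−e^(−0.04t))/4.15;  IBU = (α/100)·m·U·1000/V;  BU:GU = IBU/GP
U = 1.65·0.000125^(70/1000)·(1−e^(−0.04·35))/4.15 = 0.1597
IBU = (7.8/100)·46·0.1597·1000/23.5 = 24.3799
BU:GU = 24.3799/70

0.3483


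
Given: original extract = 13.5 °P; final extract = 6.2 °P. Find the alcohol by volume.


SG = 259/(259 − P);  ABV = (OG − FG)·131.25
OG = 259/(259 − 13.5) = 1.0550
FG = 259/(259 − 6.2) = 1.0245
ABV = (1.0550 − 1.0245)·131.25

3.9985 % ABV


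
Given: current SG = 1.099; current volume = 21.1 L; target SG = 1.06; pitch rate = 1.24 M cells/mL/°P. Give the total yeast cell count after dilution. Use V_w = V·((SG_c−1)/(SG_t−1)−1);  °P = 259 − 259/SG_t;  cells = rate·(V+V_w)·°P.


V_w = 21.1·((1.099−1)/(1.06−1)−1) = 13.7150
V_final = 21.1 + 13.7150 = 34.8150
°P = 259 − 259/1.06 = 14.6604
cells = 1.24·34.8150·14.6604

632.8973 billion cells


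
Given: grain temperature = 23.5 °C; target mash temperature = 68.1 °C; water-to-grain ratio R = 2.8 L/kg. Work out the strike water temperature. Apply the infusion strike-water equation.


T_strike = (0.41/R)·(T_mash − T_grain) + T_mash
T_strike = (0.41/2.8)·(68.1 − 23.5) + 68.1

74.6307 °C


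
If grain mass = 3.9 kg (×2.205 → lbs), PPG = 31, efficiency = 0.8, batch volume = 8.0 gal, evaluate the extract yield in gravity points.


points = lbs × PPG × eff / vol
lbs = 3.9 × 2.205 = 8.5995
points = 8.5995 × 31 × 0.8 / 8.0

26.6585 points


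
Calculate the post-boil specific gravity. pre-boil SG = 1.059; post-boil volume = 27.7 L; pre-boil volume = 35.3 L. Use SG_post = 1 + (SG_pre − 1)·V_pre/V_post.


pts_pre = (1.059 − 1)·1000 = 59.0000
pts_post = 59.0000·35.3/27.7 = 75.1877
SG_post = 1 + 75.1877/1000

1.0752


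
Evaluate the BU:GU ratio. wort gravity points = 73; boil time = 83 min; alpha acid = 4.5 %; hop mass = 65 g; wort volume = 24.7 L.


U = 1.65·0.000125^(GP/1000)·(1−e^(−0.04t))/4.15;  IBU = (α/100)·m·U·1000/V;  BU:GU = IBU/GP
U = 1.65·0.000125^(73/1000)·(1−e^(−0.04·83))/4.15 = 0.1988
IBU = (4.5/100)·65·0.1988·1000/24.7 = 23.5476
BU:GU = 23.5476/73

0.3226


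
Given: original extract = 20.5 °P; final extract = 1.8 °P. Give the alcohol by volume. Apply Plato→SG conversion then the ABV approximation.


SG = 259/(259 − P);  ABV = (OG − FG)·131.25
OG = 259/(259 − 20.5) = 1.0860
FG = 259/(259 − 1.8) = 1.0070
ABV = (1.0860 − 1.0070)·131.25

10.3629 % ABV


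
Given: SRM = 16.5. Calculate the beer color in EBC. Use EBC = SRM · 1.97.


EBC = 16.5 · 1.97

32.5050 EBC


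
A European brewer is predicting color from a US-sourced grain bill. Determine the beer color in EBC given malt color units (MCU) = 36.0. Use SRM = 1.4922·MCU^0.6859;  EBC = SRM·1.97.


SRM = 1.4922·36.0^0.6859 = 17.4299
EBC = 17.4299·1.97

34.3369 EBC


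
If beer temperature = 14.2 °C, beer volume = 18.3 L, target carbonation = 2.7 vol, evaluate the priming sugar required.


residual = 14.695·(0.01821 + 0.09011·e^(−0.04·T));  sugar = (target − residual)·4.0·V
residual = 14.695·(0.01821 + 0.09011·e^(−0.04·14.2)) = 1.0179
sugar = (2.7 − 1.0179)·4.0·18.3

123.1264 g


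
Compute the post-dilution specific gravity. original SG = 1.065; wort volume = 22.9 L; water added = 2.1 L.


SG_new = 1 + (SG_old − 1)·V_old/(V_old + V_water)
pts = (1.065 − 1)·1000·22.9/(22.9 + 2.1) = 59.5400
SG_new = 1 + 59.5400/1000

1.0595


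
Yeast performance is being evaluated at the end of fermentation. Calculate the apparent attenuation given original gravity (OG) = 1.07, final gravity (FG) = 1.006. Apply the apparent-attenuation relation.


AA = (OG − FG)/(OG − 1) · 100
AA = (1.07 − 1.006)/(1.07 − 1) · 100

91.4286 %


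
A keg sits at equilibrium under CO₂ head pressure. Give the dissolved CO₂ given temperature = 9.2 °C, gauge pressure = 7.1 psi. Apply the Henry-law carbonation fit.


vols = (P + 14.695)·(0.01821 + 0.09011·e^(−0.04·T))
vols = (7.1 + 14.695)·(0.01821 + 0.09011·e^(−0.04·9.2))

1.7562 volumes


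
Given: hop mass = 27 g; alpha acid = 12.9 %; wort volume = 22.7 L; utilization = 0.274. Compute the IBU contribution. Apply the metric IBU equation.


IBU = (α/100)·mass·U·1000 / V
IBU = (12.9/100)·27·0.274·1000 / 22.7

42.0415 IBU


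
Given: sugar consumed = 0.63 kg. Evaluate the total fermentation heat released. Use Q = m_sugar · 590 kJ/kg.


Q = 0.63 · 590

371.7000 kJ


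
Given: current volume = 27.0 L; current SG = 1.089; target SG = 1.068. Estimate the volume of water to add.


V_water = V·((SG_curr − 1)/(SG_target − 1) − 1)
V_water = 27.0·((1.089 − 1)/(1.068 − 1) − 1)

8.3382 L


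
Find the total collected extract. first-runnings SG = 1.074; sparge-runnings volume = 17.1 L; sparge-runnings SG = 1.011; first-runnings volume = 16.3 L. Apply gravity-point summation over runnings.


total = Σ (SG_i − 1)·1000·V_i
first = (1.074 − 1)·1000·16.3 = 1206.2000
sparge = (1.011 − 1)·1000·17.1 = 188.1000
total = 1206.2000 + 188.1000

1394.3000 gravity·L


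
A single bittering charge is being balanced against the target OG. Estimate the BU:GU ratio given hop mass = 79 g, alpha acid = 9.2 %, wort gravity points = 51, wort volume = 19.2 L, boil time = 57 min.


U = 1.65·0.000125^(GP/1000)·(1−e^(−0.04t))/4.15;  IBU = (α/100)·m·U·1000/V;  BU:GU = IBU/GP
U = 1.65·0.000125^(51/1000)·(1−e^(−0.04·57))/4.15 = 0.2257
IBU = (9.2/100)·79·0.2257·1000/19.2 = 85.4340
BU:GU = 85.4340/51

1.6752


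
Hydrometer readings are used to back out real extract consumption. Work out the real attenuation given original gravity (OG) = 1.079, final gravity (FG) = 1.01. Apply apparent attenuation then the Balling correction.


AA = (OG−FG)/(OG−1)·100;  RA = AA·0.8192
AA = (1.079 − 1.01)/(1.079 − 1)·100 = 87.3418
RA = 87.3418·0.8192

71.5504 %


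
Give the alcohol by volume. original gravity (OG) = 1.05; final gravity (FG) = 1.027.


ABV = (OG − FG) · 131.25
ABV = (1.05 − 1.027) · 131.25

3.0188 % ABV


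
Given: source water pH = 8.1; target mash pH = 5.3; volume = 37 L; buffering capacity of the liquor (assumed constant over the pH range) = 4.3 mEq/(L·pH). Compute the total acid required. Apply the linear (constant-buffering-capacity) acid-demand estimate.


acid = buffering capacity · (pH_source − pH_target) · V
acid = 4.3 · (8.1 − 5.3) · 37

445.4800 mEq


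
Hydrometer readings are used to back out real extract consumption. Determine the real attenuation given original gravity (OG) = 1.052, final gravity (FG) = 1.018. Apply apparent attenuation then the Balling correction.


AA = (OG−FG)/(OG−1)·100;  RA = AA·0.8192
AA = (1.052 − 1.018)/(1.052 − 1)·100 = 65.3846
RA = 65.3846·0.8192

53.5631 %


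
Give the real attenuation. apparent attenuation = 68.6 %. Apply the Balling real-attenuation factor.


RA = AA · 0.8192
RA = 68.6 · 0.8192

56.1971 %


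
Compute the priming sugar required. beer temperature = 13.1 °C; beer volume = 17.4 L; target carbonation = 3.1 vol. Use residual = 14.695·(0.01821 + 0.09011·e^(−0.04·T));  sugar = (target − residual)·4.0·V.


residual = 14.695·(0.01821 + 0.09011·e^(−0.04·13.1)) = 1.0517
sugar = (3.1 − 1.0517)·4.0·17.4

142.5619 g


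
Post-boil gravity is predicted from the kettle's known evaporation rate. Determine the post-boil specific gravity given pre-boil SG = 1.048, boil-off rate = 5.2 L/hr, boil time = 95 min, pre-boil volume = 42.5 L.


V_post = V_pre − rate·(t/60);  SG_post = 1 + (SG_pre−1)·V_pre/V_post
V_post = 42.5 − 5.2·(95/60) = 34.2667
SG_post = 1 + (1.048 − 1)·42.5/34.2667

1.0595


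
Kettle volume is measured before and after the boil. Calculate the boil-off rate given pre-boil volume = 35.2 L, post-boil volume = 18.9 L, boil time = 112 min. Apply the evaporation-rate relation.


rate = (V_pre − V_post) / (t_min/60)
rate = (35.2 − 18.9) / (112/60)

8.7321 L/hr


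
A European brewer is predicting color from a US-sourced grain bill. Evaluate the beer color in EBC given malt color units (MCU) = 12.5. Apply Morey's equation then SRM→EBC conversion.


SRM = 1.4922·MCU^0.6859;  EBC = SRM·1.97
SRM = 1.4922·12.5^0.6859 = 8.4372
EBC = 8.4372·1.97

16.6213 EBC


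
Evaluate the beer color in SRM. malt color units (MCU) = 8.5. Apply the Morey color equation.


SRM = 1.4922 · MCU^0.6859
SRM = 1.4922 · 8.5^0.6859

6.4761 SRM


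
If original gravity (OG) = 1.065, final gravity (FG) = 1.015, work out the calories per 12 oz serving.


ABW = (OG−FG)·131.25·0.79/FG;  °P = 259 − 259/SG (for OG→OE and FG→AE);  RE = 0.1808·OE + 0.8192·AE;  Cal = (6.9·ABW + 4·(RE−0.1))·FG·3.55
ABW = (1.065 − 1.015)·131.25·0.79/1.015 = 5.1078
OE = 259 − 259/1.065 = 15.8075 °P
AE = 259 − 259/1.015 = 3.8276 °P
RE = 0.1808·15.8075 + 0.8192·3.8276 = 5.9936 °P
Cal = (6.9·5.1078 + 4·(5.9936−0.1))·1.015·3.55

211.9351 kcal


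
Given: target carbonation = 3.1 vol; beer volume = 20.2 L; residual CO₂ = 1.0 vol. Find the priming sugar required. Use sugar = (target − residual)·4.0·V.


sugar = (3.1 − 1.0)·4.0·20.2

169.6800 g


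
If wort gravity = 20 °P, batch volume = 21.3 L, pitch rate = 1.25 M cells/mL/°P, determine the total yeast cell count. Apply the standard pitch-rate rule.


cells (billions) = rate · V_L · °P
cells = 1.25 · 21.3 · 20

532.5000 billion cells


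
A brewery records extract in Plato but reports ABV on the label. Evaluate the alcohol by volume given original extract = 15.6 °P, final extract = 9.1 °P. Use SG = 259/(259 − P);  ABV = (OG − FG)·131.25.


OG = 259/(259 − 15.6) = 1.0641
FG = 259/(259 − 9.1) = 1.0364
ABV = (1.0641 − 1.0364)·131.25

3.6327 % ABV


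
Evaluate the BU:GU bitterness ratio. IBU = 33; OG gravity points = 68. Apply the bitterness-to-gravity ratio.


BU:GU = IBU / OG_points
BU:GU = 33 / 68

0.4853


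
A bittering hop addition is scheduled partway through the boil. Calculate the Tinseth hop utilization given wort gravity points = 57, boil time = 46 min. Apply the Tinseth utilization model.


U = 1.65·0.000125^(GP/1000) · (1 − e^(−0.04·t))/4.15
bigness = 1.65·0.000125^(57/1000) = 0.9886
boil_factor = (1 − e^(−0.04·46))/4.15 = 0.2027
U = 0.9886 · 0.2027

0.2004


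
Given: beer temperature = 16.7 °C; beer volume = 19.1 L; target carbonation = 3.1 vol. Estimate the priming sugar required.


residual = 14.695·(0.01821 + 0.09011·e^(−0.04·T));  sugar = (target − residual)·4.0·V
residual = 14.695·(0.01821 + 0.09011·e^(−0.04·16.7)) = 0.9465
sugar = (3.1 − 0.9465)·4.0·19.1

164.5244 g


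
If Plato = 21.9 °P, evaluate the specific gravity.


SG = 259/(259 − P)
SG = 259/(259 − 21.9)

1.0924


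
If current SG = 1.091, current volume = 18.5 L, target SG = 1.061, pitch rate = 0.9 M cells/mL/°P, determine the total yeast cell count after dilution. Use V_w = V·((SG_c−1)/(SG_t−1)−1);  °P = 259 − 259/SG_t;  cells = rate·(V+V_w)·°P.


V_w = 18.5·((1.091−1)/(1.061−1)−1) = 9.0984
V_final = 18.5 + 9.0984 = 27.5984
°P = 259 − 259/1.061 = 14.8907
cells = 0.9·27.5984·14.8907

369.8623 billion cells


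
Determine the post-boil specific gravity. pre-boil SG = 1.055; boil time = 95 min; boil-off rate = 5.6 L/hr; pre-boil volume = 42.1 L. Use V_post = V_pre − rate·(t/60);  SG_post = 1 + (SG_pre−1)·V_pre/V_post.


V_post = 42.1 − 5.6·(95/60) = 33.2333
SG_post = 1 + (1.055 − 1)·42.1/33.2333

1.0697


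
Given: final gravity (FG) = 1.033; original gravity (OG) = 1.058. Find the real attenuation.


AA = (OG−FG)/(OG−1)·100;  RA = AA·0.8192
AA = (1.058 − 1.033)/(1.058 − 1)·100 = 43.1034
RA = 43.1034·0.8192

35.3103 %


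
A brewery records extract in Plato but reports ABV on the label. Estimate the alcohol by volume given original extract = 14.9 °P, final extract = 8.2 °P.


SG = 259/(259 − P);  ABV = (OG − FG)·131.25
OG = 259/(259 − 14.9) = 1.0610
FG = 259/(259 − 8.2) = 1.0327
ABV = (1.0610 − 1.0327)·131.25

3.7203 % ABV


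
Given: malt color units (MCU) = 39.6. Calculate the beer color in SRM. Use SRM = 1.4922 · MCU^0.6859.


SRM = 1.4922 · 39.6^0.6859

18.6074 SRM


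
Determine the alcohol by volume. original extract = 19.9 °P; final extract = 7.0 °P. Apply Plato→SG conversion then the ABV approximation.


SG = 259/(259 − P);  ABV = (OG − FG)·131.25
OG = 259/(259 − 19.9) = 1.0832
FG = 259/(259 − 7.0) = 1.0278
ABV = (1.0832 − 1.0278)·131.25

7.2779 % ABV


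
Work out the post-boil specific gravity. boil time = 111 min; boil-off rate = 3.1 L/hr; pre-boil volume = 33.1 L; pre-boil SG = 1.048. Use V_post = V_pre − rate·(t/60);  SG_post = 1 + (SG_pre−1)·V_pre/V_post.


V_post = 33.1 − 3.1·(111/60) = 27.3650
SG_post = 1 + (1.048 − 1)·33.1/27.3650

1.0581


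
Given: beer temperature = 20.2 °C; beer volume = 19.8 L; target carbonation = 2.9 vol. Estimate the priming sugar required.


residual = 14.695·(0.01821 + 0.09011·e^(−0.04·T));  sugar = (target − residual)·4.0·V
residual = 14.695·(0.01821 + 0.09011·e^(−0.04·20.2)) = 0.8578
sugar = (2.9 − 0.8578)·4.0·19.8

161.7390 g


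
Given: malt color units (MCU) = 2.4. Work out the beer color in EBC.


SRM = 1.4922·MCU^0.6859;  EBC = SRM·1.97
SRM = 1.4922·2.4^0.6859 = 2.7203
EBC = 2.7203·1.97

5.3590 EBC


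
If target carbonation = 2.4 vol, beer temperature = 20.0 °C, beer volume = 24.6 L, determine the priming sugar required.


residual = 14.695·(0.01821 + 0.09011·e^(−0.04·T));  sugar = (target − residual)·4.0·V
residual = 14.695·(0.01821 + 0.09011·e^(−0.04·20.0)) = 0.8626
sugar = (2.4 − 0.8626)·4.0·24.6

151.2819 g


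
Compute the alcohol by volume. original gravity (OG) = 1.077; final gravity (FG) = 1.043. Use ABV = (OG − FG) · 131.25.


ABV = (1.077 − 1.043) · 131.25

4.4625 % ABV


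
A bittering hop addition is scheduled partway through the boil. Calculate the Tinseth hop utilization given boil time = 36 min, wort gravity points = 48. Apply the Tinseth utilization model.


U = 1.65·0.000125^(GP/1000) · (1 − e^(−0.04·t))/4.15
bigness = 1.65·0.000125^(48/1000) = 1.0719
boil_factor = (1 − e^(−0.04·36))/4.15 = 0.1839
U = 1.0719 · 0.1839

0.1971


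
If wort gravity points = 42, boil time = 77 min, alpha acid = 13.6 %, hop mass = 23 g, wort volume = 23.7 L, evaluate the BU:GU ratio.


U = 1.65·0.000125^(GP/1000)·(1−e^(−0.04t))/4.15;  IBU = (α/100)·m·U·1000/V;  BU:GU = IBU/GP
U = 1.65·0.000125^(42/1000)·(1−e^(−0.04·77))/4.15 = 0.2601
IBU = (13.6/100)·23·0.2601·1000/23.7 = 34.3235
BU:GU = 34.3235/42

0.8172


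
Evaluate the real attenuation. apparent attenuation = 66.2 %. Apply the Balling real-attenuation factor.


RA = AA · 0.8192
RA = 66.2 · 0.8192

54.2310 %


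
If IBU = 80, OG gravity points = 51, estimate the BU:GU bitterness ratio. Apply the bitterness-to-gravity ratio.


BU:GU = IBU / OG_points
BU:GU = 80 / 51

1.5686


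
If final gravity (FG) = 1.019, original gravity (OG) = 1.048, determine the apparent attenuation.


AA = (OG − FG)/(OG − 1) · 100
AA = (1.048 − 1.019)/(1.048 − 1) · 100

60.4167 %


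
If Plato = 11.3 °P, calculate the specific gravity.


SG = 259/(259 − P)
SG = 259/(259 − 11.3)

1.0456


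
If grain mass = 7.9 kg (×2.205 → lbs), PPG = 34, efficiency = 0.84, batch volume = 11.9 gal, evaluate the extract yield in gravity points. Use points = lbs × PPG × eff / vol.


lbs = 7.9 × 2.205 = 17.4195
points = 17.4195 × 34 × 0.84 / 11.9

41.8068 points


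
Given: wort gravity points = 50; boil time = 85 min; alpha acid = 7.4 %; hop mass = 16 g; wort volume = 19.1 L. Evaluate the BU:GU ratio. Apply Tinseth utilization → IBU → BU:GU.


U = 1.65·0.000125^(GP/1000)·(1−e^(−0.04t))/4.15;  IBU = (α/100)·m·U·1000/V;  BU:GU = IBU/GP
U = 1.65·0.000125^(50/1000)·(1−e^(−0.04·85))/4.15 = 0.2452
IBU = (7.4/100)·16·0.2452·1000/19.1 = 15.2005
BU:GU = 15.2005/50

0.3040


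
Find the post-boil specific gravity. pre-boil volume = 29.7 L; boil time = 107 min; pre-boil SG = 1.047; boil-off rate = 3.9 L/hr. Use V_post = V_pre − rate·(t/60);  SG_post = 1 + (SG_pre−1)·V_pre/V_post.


V_post = 29.7 − 3.9·(107/60) = 22.7450
SG_post = 1 + (1.047 − 1)·29.7/22.7450

1.0614


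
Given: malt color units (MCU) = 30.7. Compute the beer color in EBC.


SRM = 1.4922·MCU^0.6859;  EBC = SRM·1.97
SRM = 1.4922·30.7^0.6859 = 15.6263
EBC = 15.6263·1.97

30.7837 EBC


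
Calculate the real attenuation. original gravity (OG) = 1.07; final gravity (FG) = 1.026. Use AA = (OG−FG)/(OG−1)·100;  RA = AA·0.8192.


AA = (1.07 − 1.026)/(1.07 − 1)·100 = 62.8571
RA = 62.8571·0.8192

51.4926 %


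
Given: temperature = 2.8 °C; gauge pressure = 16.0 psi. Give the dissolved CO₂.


vols = (P + 14.695)·(0.01821 + 0.09011·e^(−0.04·T))
vols = (16.0 + 14.695)·(0.01821 + 0.09011·e^(−0.04·2.8))

3.0318 volumes


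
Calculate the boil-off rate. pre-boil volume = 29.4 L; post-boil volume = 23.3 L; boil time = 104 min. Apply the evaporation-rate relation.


rate = (V_pre − V_post) / (t_min/60)
rate = (29.4 − 23.3) / (104/60)

3.5192 L/hr


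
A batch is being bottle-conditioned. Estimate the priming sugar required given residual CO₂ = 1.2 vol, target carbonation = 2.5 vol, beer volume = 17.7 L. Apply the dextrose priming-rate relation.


sugar = (target − residual)·4.0·V
sugar = (2.5 − 1.2)·4.0·17.7

92.0400 g


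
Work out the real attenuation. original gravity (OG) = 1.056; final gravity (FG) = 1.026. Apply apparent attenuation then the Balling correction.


AA = (OG−FG)/(OG−1)·100;  RA = AA·0.8192
AA = (1.056 − 1.026)/(1.056 − 1)·100 = 53.5714
RA = 53.5714·0.8192

43.8857 %


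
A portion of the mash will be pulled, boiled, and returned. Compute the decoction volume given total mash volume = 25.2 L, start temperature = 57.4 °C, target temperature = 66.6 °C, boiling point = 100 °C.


V_dec = V_total·(T_target − T_start)/(T_boil − T_start)
V_dec = 25.2·(66.6 − 57.4)/(100 − 57.4)

5.4423 L


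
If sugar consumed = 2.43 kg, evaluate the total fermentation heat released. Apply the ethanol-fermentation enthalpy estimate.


Q = m_sugar · 590 kJ/kg
Q = 2.43 · 590

1433.7000 kJ


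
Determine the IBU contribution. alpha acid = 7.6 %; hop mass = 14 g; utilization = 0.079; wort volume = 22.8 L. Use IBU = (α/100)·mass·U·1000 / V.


IBU = (7.6/100)·14·0.079·1000 / 22.8

3.6867 IBU


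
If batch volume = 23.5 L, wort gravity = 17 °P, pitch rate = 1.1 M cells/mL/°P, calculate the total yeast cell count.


cells (billions) = rate · V_L · °P
cells = 1.1 · 23.5 · 17

439.4500 billion cells


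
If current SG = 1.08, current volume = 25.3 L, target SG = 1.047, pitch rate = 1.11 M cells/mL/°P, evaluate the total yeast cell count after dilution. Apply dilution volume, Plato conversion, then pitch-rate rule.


V_w = V·((SG_c−1)/(SG_t−1)−1);  °P = 259 − 259/SG_t;  cells = rate·(V+V_w)·°P
V_w = 25.3·((1.08−1)/(1.047−1)−1) = 17.7638
V_final = 25.3 + 17.7638 = 43.0638
°P = 259 − 259/1.047 = 11.6266
cells = 1.11·43.0638·11.6266

555.7591 billion cells


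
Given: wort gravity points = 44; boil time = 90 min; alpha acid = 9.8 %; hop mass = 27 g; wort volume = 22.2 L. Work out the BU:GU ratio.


U = 1.65·0.000125^(GP/1000)·(1−e^(−0.04t))/4.15;  IBU = (α/100)·m·U·1000/V;  BU:GU = IBU/GP
U = 1.65·0.000125^(44/1000)·(1−e^(−0.04·90))/4.15 = 0.2604
IBU = (9.8/100)·27·0.2604·1000/22.2 = 31.0388
BU:GU = 31.0388/44

0.7054


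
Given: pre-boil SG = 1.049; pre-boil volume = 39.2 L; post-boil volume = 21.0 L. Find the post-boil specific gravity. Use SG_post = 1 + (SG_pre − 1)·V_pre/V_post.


pts_pre = (1.049 − 1)·1000 = 49.0000
pts_post = 49.0000·39.2/21.0 = 91.4667
SG_post = 1 + 91.4667/1000

1.0915


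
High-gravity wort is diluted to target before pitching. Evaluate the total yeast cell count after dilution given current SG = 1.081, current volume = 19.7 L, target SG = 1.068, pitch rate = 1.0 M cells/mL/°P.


V_w = V·((SG_c−1)/(SG_t−1)−1);  °P = 259 − 259/SG_t;  cells = rate·(V+V_w)·°P
V_w = 19.7·((1.081−1)/(1.068−1)−1) = 3.7662
V_final = 19.7 + 3.7662 = 23.4662
°P = 259 − 259/1.068 = 16.4906
cells = 1.0·23.4662·16.4906

386.9722 billion cells


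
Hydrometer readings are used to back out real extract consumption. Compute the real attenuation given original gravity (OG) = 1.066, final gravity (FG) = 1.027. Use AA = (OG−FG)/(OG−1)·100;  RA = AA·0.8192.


AA = (1.066 − 1.027)/(1.066 − 1)·100 = 59.0909
RA = 59.0909·0.8192

48.4073 %


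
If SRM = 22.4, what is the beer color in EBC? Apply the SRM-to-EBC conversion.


EBC = SRM · 1.97
EBC = 22.4 · 1.97

44.1280 EBC


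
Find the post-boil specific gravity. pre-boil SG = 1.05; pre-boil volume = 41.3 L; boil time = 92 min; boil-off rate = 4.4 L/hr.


V_post = V_pre − rate·(t/60);  SG_post = 1 + (SG_pre−1)·V_pre/V_post
V_post = 41.3 − 4.4·(92/60) = 34.5533
SG_post = 1 + (1.05 − 1)·41.3/34.5533

1.0598


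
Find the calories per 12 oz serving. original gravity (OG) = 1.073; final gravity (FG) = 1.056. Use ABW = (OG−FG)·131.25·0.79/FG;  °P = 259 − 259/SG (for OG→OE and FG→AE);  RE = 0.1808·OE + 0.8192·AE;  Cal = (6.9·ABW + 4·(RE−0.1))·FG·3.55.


ABW = (1.073 − 1.056)·131.25·0.79/1.056 = 1.6692
OE = 259 − 259/1.073 = 17.6207 °P
AE = 259 − 259/1.056 = 13.7348 °P
RE = 0.1808·17.6207 + 0.8192·13.7348 = 14.4374 °P
Cal = (6.9·1.6692 + 4·(14.4374−0.1))·1.056·3.55

258.1693 kcal


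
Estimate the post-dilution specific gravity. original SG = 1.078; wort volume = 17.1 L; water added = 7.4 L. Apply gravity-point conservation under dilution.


SG_new = 1 + (SG_old − 1)·V_old/(V_old + V_water)
pts = (1.078 − 1)·1000·17.1/(17.1 + 7.4) = 54.4408
SG_new = 1 + 54.4408/1000

1.0544


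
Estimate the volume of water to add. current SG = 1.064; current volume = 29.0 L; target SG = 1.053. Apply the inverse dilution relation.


V_water = V·((SG_curr − 1)/(SG_target − 1) − 1)
V_water = 29.0·((1.064 − 1)/(1.053 − 1) − 1)

6.0189 L
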